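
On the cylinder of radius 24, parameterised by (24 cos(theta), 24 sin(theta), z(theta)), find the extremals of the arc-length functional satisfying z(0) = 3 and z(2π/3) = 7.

Parameterise the cylinder of radius R = 24 as
    r(θ) = (24 cos θ, 24 sin θ, z(θ)).
The arc-length element is
    ds = sqrt(576 + (dz/dθ)^2) dθ,
so the Lagrangian is L = sqrt(576 + z'^2).
L depends on z' only, not on z or θ, so ∂L/∂z = 0 and
    ∂L/∂z' = z' / sqrt(576 + z'^2).
The Euler-Lagrange equation gives
    d/dθ( z' / sqrt(576 + z'^2) ) = 0,
so z' is constant. Integrating once:
    z(θ) = a θ + b,
a helix on the cylinder (a straight line when the cylinder is unrolled). The constants a, b are determined by the endpoint conditions.
With endpoint conditions z(0) = 3 and z(2π/3) = 7: from z(0) = b we get b = 3, and a·2π/3 + 3 = 7 gives a = 6/π, so
    z(θ) = (6/π) θ + 3.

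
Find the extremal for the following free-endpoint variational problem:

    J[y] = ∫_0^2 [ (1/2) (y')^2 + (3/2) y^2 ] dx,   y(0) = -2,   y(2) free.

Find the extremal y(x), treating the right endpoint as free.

The Lagrangian L = (1/2) (y')^2 + (3/2) y^2 gives
    ∂L/∂y = 3 y,   ∂L/∂y' = y'.
Euler-Lagrange: y'' − 3 y = 0.
With k = sqrt(3), the general solution is
    y(x) = A cosh(sqrt(3) x) + B sinh(sqrt(3) x).
Fixed left endpoint y(0) = -2 ⇒ A = -2.
The right endpoint x = 2 is free, so the natural (transversality) condition is ∂L/∂y' |_{x=2} = 0, i.e. y'(2) = 0.
Compute y'(x) = A k sinh(k x) + B k cosh(k x), so
    y'(2) = A k sinh(k·2) + B k cosh(k·2) = 0
    ⇒ B = −A tanh(k·2) = 2 tanh(sqrt(3)·2).
Therefore the extremal is
    y(x) = −2 cosh(sqrt(3) x) + 2 tanh(sqrt(3)·2) sinh(sqrt(3) x).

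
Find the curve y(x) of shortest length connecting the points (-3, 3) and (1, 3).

Arc-length functional: J[y] = ∫ sqrt(1 + (y')^2) dx.
Lagrangian L = sqrt(1 + (y')^2) has no explicit y dependence, so ∂L/∂y = 0 and the Euler-Lagrange equation gives
    d/dx( y' / sqrt(1 + (y')^2) ) = 0  ⇒  y' / sqrt(1 + (y')^2) = const.
Hence y' is constant, so y(x) is affine.
Fitting the endpoints (-3, 3) and (1, 3):
    slope m = (3 − 3) / (1 − (-3)) = 0,
    intercept c = 3 − m·(-3) = 3.
Extremal: y(x) = 3.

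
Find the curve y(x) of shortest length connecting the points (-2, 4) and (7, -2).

Arc-length functional: J[y] = ∫ sqrt(1 + (y')^2) dx.
Lagrangian L = sqrt(1 + (y')^2) has no explicit y dependence, so ∂L/∂y = 0 and the Euler-Lagrange equation gives
    d/dx( y' / sqrt(1 + (y')^2) ) = 0  ⇒  y' / sqrt(1 + (y')^2) = const.
Hence y' is constant, so y(x) is affine.
Fitting the endpoints (-2, 4) and (7, -2):
    slope m = ((-2) − 4) / (7 − (-2)) = -2/3,
    intercept c = 4 − m·(-2) = 8/3.
Extremal: y(x) = (-2/3) x + 8/3.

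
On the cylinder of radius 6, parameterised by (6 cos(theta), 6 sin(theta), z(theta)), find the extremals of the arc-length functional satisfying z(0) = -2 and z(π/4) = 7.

Parameterise the cylinder of radius R = 6 as
    r(θ) = (6 cos θ, 6 sin θ, z(θ)).
The arc-length element is
    ds = sqrt(36 + (dz/dθ)^2) dθ,
so the Lagrangian is L = sqrt(36 + z'^2).
L depends on z' only, not on z or θ, so ∂L/∂z = 0 and
    ∂L/∂z' = z' / sqrt(36 + z'^2).
The Euler-Lagrange equation gives
    d/dθ( z' / sqrt(36 + z'^2) ) = 0,
so z' is constant. Integrating once:
    z(θ) = a θ + b,
a helix on the cylinder (a straight line when the cylinder is unrolled). The constants a, b are determined by the endpoint conditions.
With endpoint conditions z(0) = -2 and z(π/4) = 7: from z(0) = b we get b = -2, and a·π/4 + -2 = 7 gives a = 36/π, so
    z(θ) = (36/π) θ − 2.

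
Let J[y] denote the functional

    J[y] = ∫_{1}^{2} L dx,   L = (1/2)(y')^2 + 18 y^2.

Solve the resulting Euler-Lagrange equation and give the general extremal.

The Lagrangian is L = (1/2)(y')^2 + 18 y^2.
∂L/∂y = 36y.
∂L/∂y' = y'.
The Euler-Lagrange equation d/dx(∂L/∂y') − ∂L/∂y = 0 becomes:
    y'' - 36 y = 0
General solution: y(x) = A e^(6x) + B e^(-6x), where A and B are arbitrary constants fixed by the endpoint conditions.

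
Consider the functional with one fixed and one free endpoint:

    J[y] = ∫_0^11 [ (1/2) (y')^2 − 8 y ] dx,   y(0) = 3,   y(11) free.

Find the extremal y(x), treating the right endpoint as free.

The Lagrangian L = (1/2) (y')^2 − 8 y gives
    ∂L/∂y = −8,   ∂L/∂y' = y'.
Euler-Lagrange: d/dx(y') − (−8) = 0, i.e. y'' + 8 = 0, so
    y(x) = −(8/2) x^2 + C1 x + C2.
Fixed left endpoint y(0) = 3 ⇒ C2 = 3.
The right endpoint x = 11 is free, so the natural (transversality) condition is ∂L/∂y' |_{x=11} = 0, i.e. y'(11) = 0.
Compute y'(x) = −8 x + C1, so y'(11) = −88 + C1 = 0 ⇒ C1 = 88.
Therefore the extremal is
    y(x) = −4 x^2 + 88 x + 3.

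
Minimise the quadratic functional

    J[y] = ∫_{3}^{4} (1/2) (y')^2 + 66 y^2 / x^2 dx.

The Lagrangian is L = (1/2) (y')^2 + 66 y^2 / x^2.
Compute ∂L/∂y = 132y/x^2, ∂L/∂y' = y'.
The Euler-Lagrange equation d/dx(∂L/∂y') − ∂L/∂y = 0 reduces to
    y'' − 132/x^2 · y = 0  (x > 0).
Its general solution is
    y(x) = A x^12 + B x^(-11),
with A, B fixed by the endpoint conditions.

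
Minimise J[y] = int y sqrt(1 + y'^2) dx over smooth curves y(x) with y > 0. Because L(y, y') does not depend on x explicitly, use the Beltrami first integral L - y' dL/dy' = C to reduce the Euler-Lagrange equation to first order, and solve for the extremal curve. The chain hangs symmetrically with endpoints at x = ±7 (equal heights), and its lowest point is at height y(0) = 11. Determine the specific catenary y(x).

The Lagrangian L(y, y') = y sqrt(1 + y'^2) has no explicit x dependence, so the Beltrami identity applies:
    L − y' ∂L/∂y' = C.
Compute ∂L/∂y' = y · y' / sqrt(1 + y'^2). Then
    L − y' ∂L/∂y'
    = y sqrt(1 + y'^2) − y · y'^2 / sqrt(1 + y'^2)
    = y (1 + y'^2 − y'^2) / sqrt(1 + y'^2)
    = y / sqrt(1 + y'^2) = C.
Squaring gives y^2 = C^2 (1 + y'^2), i.e.
    y'^2 = y^2 / C^2 − 1.
Separating variables,
    dy / sqrt(y^2 − C^2) = dx / C,
and integrating gives arccosh(y / C) = (x − a)/C, so
    y(x) = C cosh((x − a)/C),
the catenary. The constants C and a are fixed by the two endpoint conditions (and, for the hanging-chain problem, the length constraint selects C).
Now fit the given data. The endpoints x = ±7 are symmetric at equal height, so the catenary is even about its minimum: a = 0 and y(x) = C cosh(x/C). The lowest point is y(0) = C cosh(0) = C, and we are told y(0) = 11, so C = 11. Therefore
    y(x) = 11 cosh(x/11),
and at the endpoints
    y(±7) = 11 cosh(7/11).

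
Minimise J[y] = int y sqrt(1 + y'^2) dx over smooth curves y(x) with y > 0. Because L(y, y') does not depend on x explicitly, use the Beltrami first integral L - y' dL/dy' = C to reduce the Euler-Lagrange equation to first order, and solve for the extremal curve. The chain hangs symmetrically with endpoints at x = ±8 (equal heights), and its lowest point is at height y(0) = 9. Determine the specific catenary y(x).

The Lagrangian L(y, y') = y sqrt(1 + y'^2) has no explicit x dependence, so the Beltrami identity applies:
    L − y' ∂L/∂y' = C.
Compute ∂L/∂y' = y · y' / sqrt(1 + y'^2). Then
    L − y' ∂L/∂y'
    = y sqrt(1 + y'^2) − y · y'^2 / sqrt(1 + y'^2)
    = y (1 + y'^2 − y'^2) / sqrt(1 + y'^2)
    = y / sqrt(1 + y'^2) = C.
Squaring gives y^2 = C^2 (1 + y'^2), i.e.
    y'^2 = y^2 / C^2 − 1.
Separating variables,
    dy / sqrt(y^2 − C^2) = dx / C,
and integrating gives arccosh(y / C) = (x − a)/C, so
    y(x) = C cosh((x − a)/C),
the catenary. The constants C and a are fixed by the two endpoint conditions (and, for the hanging-chain problem, the length constraint selects C).
Now fit the given data. The endpoints x = ±8 are symmetric at equal height, so the catenary is even about its minimum: a = 0 and y(x) = C cosh(x/C). The lowest point is y(0) = C cosh(0) = C, and we are told y(0) = 9, so C = 9. Therefore
    y(x) = 9 cosh(x/9),
and at the endpoints
    y(±8) = 9 cosh(8/9).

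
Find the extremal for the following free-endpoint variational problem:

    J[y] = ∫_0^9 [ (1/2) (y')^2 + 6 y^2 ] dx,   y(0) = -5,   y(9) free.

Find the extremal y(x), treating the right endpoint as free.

The Lagrangian L = (1/2) (y')^2 + 6 y^2 gives
    ∂L/∂y = 12 y,   ∂L/∂y' = y'.
Euler-Lagrange: y'' − 12 y = 0.
With k = sqrt(12), the general solution is
    y(x) = A cosh(sqrt(12) x) + B sinh(sqrt(12) x).
Fixed left endpoint y(0) = -5 ⇒ A = -5.
The right endpoint x = 9 is free, so the natural (transversality) condition is ∂L/∂y' |_{x=9} = 0, i.e. y'(9) = 0.
Compute y'(x) = A k sinh(k x) + B k cosh(k x), so
    y'(9) = A k sinh(k·9) + B k cosh(k·9) = 0
    ⇒ B = −A tanh(k·9) = 5 tanh(sqrt(12)·9).
Therefore the extremal is
    y(x) = −5 cosh(sqrt(12) x) + 5 tanh(sqrt(12)·9) sinh(sqrt(12) x).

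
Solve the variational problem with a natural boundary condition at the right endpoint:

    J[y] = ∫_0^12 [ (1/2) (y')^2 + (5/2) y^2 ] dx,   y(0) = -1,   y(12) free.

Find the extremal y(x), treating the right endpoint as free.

The Lagrangian L = (1/2) (y')^2 + (5/2) y^2 gives
    ∂L/∂y = 5 y,   ∂L/∂y' = y'.
Euler-Lagrange: y'' − 5 y = 0.
With k = sqrt(5), the general solution is
    y(x) = A cosh(sqrt(5) x) + B sinh(sqrt(5) x).
Fixed left endpoint y(0) = -1 ⇒ A = -1.
The right endpoint x = 12 is free, so the natural (transversality) condition is ∂L/∂y' |_{x=12} = 0, i.e. y'(12) = 0.
Compute y'(x) = A k sinh(k x) + B k cosh(k x), so
    y'(12) = A k sinh(k·12) + B k cosh(k·12) = 0
    ⇒ B = −A tanh(k·12) = tanh(sqrt(5)·12).
Therefore the extremal is
    y(x) = −cosh(sqrt(5) x) + tanh(sqrt(5)·12) sinh(sqrt(5) x).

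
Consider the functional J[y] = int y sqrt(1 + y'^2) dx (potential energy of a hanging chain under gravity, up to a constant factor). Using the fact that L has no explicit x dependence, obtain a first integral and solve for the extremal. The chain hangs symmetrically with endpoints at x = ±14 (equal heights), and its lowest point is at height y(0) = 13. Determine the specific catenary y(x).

The Lagrangian L(y, y') = y sqrt(1 + y'^2) has no explicit x dependence, so the Beltrami identity applies:
    L − y' ∂L/∂y' = C.
Compute ∂L/∂y' = y · y' / sqrt(1 + y'^2). Then
    L − y' ∂L/∂y'
    = y sqrt(1 + y'^2) − y · y'^2 / sqrt(1 + y'^2)
    = y (1 + y'^2 − y'^2) / sqrt(1 + y'^2)
    = y / sqrt(1 + y'^2) = C.
Squaring gives y^2 = C^2 (1 + y'^2), i.e.
    y'^2 = y^2 / C^2 − 1.
Separating variables,
    dy / sqrt(y^2 − C^2) = dx / C,
and integrating gives arccosh(y / C) = (x − a)/C, so
    y(x) = C cosh((x − a)/C),
the catenary. The constants C and a are fixed by the two endpoint conditions (and, for the hanging-chain problem, the length constraint selects C).
Now fit the given data. The endpoints x = ±14 are symmetric at equal height, so the catenary is even about its minimum: a = 0 and y(x) = C cosh(x/C). The lowest point is y(0) = C cosh(0) = C, and we are told y(0) = 13, so C = 13. Therefore
    y(x) = 13 cosh(x/13),
and at the endpoints
    y(±14) = 13 cosh(14/13).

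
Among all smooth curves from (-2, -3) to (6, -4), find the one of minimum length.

Arc-length functional: J[y] = ∫ sqrt(1 + (y')^2) dx.
Lagrangian L = sqrt(1 + (y')^2) has no explicit y dependence, so ∂L/∂y = 0 and the Euler-Lagrange equation gives
    d/dx( y' / sqrt(1 + (y')^2) ) = 0  ⇒  y' / sqrt(1 + (y')^2) = const.
Hence y' is constant, so y(x) is affine.
Fitting the endpoints (-2, -3) and (6, -4):
    slope m = ((-4) − (-3)) / (6 − (-2)) = -1/8,
    intercept c = (-3) − m·(-2) = -13/4.
Extremal: y(x) = (-1/8) x - 13/4.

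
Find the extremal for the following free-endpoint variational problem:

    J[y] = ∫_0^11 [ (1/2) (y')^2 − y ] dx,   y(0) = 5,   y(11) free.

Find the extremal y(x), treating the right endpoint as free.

The Lagrangian L = (1/2) (y')^2 − y gives
    ∂L/∂y = −1,   ∂L/∂y' = y'.
Euler-Lagrange: d/dx(y') − (−1) = 0, i.e. y'' + 1 = 0, so
    y(x) = −(1/2) x^2 + C1 x + C2.
Fixed left endpoint y(0) = 5 ⇒ C2 = 5.
The right endpoint x = 11 is free, so the natural (transversality) condition is ∂L/∂y' |_{x=11} = 0, i.e. y'(11) = 0.
Compute y'(x) = −1 x + C1, so y'(11) = −11 + C1 = 0 ⇒ C1 = 11.
Therefore the extremal is
    y(x) = −x^2/2 + 11 x + 5.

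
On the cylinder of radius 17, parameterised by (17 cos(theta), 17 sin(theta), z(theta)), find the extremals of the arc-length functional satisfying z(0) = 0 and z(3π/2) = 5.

Parameterise the cylinder of radius R = 17 as
    r(θ) = (17 cos θ, 17 sin θ, z(θ)).
The arc-length element is
    ds = sqrt(289 + (dz/dθ)^2) dθ,
so the Lagrangian is L = sqrt(289 + z'^2).
L depends on z' only, not on z or θ, so ∂L/∂z = 0 and
    ∂L/∂z' = z' / sqrt(289 + z'^2).
The Euler-Lagrange equation gives
    d/dθ( z' / sqrt(289 + z'^2) ) = 0,
so z' is constant. Integrating once:
    z(θ) = a θ + b,
a helix on the cylinder (a straight line when the cylinder is unrolled). The constants a, b are determined by the endpoint conditions.
With endpoint conditions z(0) = 0 and z(3π/2) = 5: from z(0) = b we get b = 0, and a·3π/2 + 0 = 5 gives a = 10/(3π), so
    z(θ) = (10/(3π)) θ.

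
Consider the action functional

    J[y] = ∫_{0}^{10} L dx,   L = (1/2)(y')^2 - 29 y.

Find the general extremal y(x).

The Lagrangian is L = (1/2)(y')^2 - 29 y.
∂L/∂y = -29.
∂L/∂y' = y'.
The Euler-Lagrange equation d/dx(∂L/∂y') − ∂L/∂y = 0 becomes:
    y'' + 29 = 0
General solution: y(x) = -(29/2) x^2 + A x + B, where A and B are arbitrary constants fixed by the endpoint conditions.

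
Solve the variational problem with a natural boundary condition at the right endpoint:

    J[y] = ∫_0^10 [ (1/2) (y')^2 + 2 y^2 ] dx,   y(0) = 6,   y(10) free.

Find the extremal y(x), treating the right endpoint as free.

The Lagrangian L = (1/2) (y')^2 + 2 y^2 gives
    ∂L/∂y = 4 y,   ∂L/∂y' = y'.
Euler-Lagrange: y'' − 4 y = 0.
With k = 2, the general solution is
    y(x) = A cosh(2 x) + B sinh(2 x).
Fixed left endpoint y(0) = 6 ⇒ A = 6.
The right endpoint x = 10 is free, so the natural (transversality) condition is ∂L/∂y' |_{x=10} = 0, i.e. y'(10) = 0.
Compute y'(x) = A k sinh(k x) + B k cosh(k x), so
    y'(10) = A k sinh(k·10) + B k cosh(k·10) = 0
    ⇒ B = −A tanh(k·10) = − 6 tanh(2·10).
Therefore the extremal is
    y(x) = 6 cosh(2 x) − 6 tanh(2·10) sinh(2 x).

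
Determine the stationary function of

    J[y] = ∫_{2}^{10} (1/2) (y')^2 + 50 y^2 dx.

The Lagrangian is L = (1/2) (y')^2 + 50 y^2.
Compute ∂L/∂y = 100y, ∂L/∂y' = y'.
The Euler-Lagrange equation d/dx(∂L/∂y') − ∂L/∂y = 0 reduces to
    y'' − 100 y = 0.
Its general solution is
    y(x) = A e^(10x) + B e^(−10x),
with A, B fixed by the endpoint conditions.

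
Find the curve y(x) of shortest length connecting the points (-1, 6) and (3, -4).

Arc-length functional: J[y] = ∫ sqrt(1 + (y')^2) dx.
Lagrangian L = sqrt(1 + (y')^2) has no explicit y dependence, so ∂L/∂y = 0 and the Euler-Lagrange equation gives
    d/dx( y' / sqrt(1 + (y')^2) ) = 0  ⇒  y' / sqrt(1 + (y')^2) = const.
Hence y' is constant, so y(x) is affine.
Fitting the endpoints (-1, 6) and (3, -4):
    slope m = ((-4) − 6) / (3 − (-1)) = -5/2,
    intercept c = 6 − m·(-1) = 7/2.
Extremal: y(x) = (-5/2) x + 7/2.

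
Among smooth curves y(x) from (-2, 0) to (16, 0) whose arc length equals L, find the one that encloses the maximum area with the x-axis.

Set up the augmented Lagrangian using a multiplier λ for the length constraint:
    F(y, y') = y − λ sqrt(1 + y'^2).
F has no explicit x dependence, so the Beltrami identity yields a first integral
    F − y' ∂F/∂y' = C.
Compute ∂F/∂y' = −λ y' / sqrt(1 + y'^2). Then
    y − λ sqrt(1 + y'^2) + λ y'^2 / sqrt(1 + y'^2) = C
    ⇒  y − λ / sqrt(1 + y'^2) = C.
Solving for y' and integrating gives
    (x − a)^2 + (y − b)^2 = λ^2,
a circular arc of radius λ. The constants a, b are determined by the endpoint conditions y(-2) = y(16) = 0, and λ is fixed implicitly by the length constraint
    ∫_{-2}^{16} sqrt(1 + y'^2) dx = L.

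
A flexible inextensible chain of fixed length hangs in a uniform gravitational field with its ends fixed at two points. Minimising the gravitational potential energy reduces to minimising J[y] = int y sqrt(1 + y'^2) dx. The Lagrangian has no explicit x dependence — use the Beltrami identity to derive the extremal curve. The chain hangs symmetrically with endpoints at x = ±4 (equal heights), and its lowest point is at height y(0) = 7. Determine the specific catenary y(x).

The Lagrangian L(y, y') = y sqrt(1 + y'^2) has no explicit x dependence, so the Beltrami identity applies:
    L − y' ∂L/∂y' = C.
Compute ∂L/∂y' = y · y' / sqrt(1 + y'^2). Then
    L − y' ∂L/∂y'
    = y sqrt(1 + y'^2) − y · y'^2 / sqrt(1 + y'^2)
    = y (1 + y'^2 − y'^2) / sqrt(1 + y'^2)
    = y / sqrt(1 + y'^2) = C.
Squaring gives y^2 = C^2 (1 + y'^2), i.e.
    y'^2 = y^2 / C^2 − 1.
Separating variables,
    dy / sqrt(y^2 − C^2) = dx / C,
and integrating gives arccosh(y / C) = (x − a)/C, so
    y(x) = C cosh((x − a)/C),
the catenary. The constants C and a are fixed by the two endpoint conditions (and, for the hanging-chain problem, the length constraint selects C).
Now fit the given data. The endpoints x = ±4 are symmetric at equal height, so the catenary is even about its minimum: a = 0 and y(x) = C cosh(x/C). The lowest point is y(0) = C cosh(0) = C, and we are told y(0) = 7, so C = 7. Therefore
    y(x) = 7 cosh(x/7),
and at the endpoints
    y(±4) = 7 cosh(4/7).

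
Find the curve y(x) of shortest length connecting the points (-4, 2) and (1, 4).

Arc-length functional: J[y] = ∫ sqrt(1 + (y')^2) dx.
Lagrangian L = sqrt(1 + (y')^2) has no explicit y dependence, so ∂L/∂y = 0 and the Euler-Lagrange equation gives
    d/dx( y' / sqrt(1 + (y')^2) ) = 0  ⇒  y' / sqrt(1 + (y')^2) = const.
Hence y' is constant, so y(x) is affine.
Fitting the endpoints (-4, 2) and (1, 4):
    slope m = (4 − 2) / (1 − (-4)) = 2/5,
    intercept c = 2 − m·(-4) = 18/5.
Extremal: y(x) = (2/5) x + 18/5.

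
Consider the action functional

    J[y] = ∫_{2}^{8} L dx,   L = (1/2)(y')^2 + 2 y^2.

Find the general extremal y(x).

The Lagrangian is L = (1/2)(y')^2 + 2 y^2.
∂L/∂y = 4y.
∂L/∂y' = y'.
The Euler-Lagrange equation d/dx(∂L/∂y') − ∂L/∂y = 0 becomes:
    y'' - 4 y = 0
General solution: y(x) = A e^(2x) + B e^(-2x), where A and B are arbitrary constants fixed by the endpoint conditions.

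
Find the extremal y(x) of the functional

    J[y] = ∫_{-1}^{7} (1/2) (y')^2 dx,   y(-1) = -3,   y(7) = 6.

The Lagrangian is L = (1/2) (y')^2.
Compute ∂L/∂y = 0, ∂L/∂y' = y'.
The Euler-Lagrange equation d/dx(∂L/∂y') − ∂L/∂y = 0 reduces to
    y'' = 0.
Its general solution is
    y(x) = A x + B,
with A, B fixed by the endpoint conditions.
Applying the endpoint conditions y(-1) = -3 and y(7) = 6: solve A·-1 + B = -3 and A·7 + B = 6. Subtracting gives A(7 − -1) = 6 − -3, so A = 9/8, and B = -3 − A·-1 = -15/8. Therefore
    y(x) = (9/8) x - 15/8.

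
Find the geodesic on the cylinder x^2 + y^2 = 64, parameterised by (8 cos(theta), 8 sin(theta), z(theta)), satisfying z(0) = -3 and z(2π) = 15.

Parameterise the cylinder of radius R = 8 as
    r(θ) = (8 cos θ, 8 sin θ, z(θ)).
The arc-length element is
    ds = sqrt(64 + (dz/dθ)^2) dθ,
so the Lagrangian is L = sqrt(64 + z'^2).
L depends on z' only, not on z or θ, so ∂L/∂z = 0 and
    ∂L/∂z' = z' / sqrt(64 + z'^2).
The Euler-Lagrange equation gives
    d/dθ( z' / sqrt(64 + z'^2) ) = 0,
so z' is constant. Integrating once:
    z(θ) = a θ + b,
a helix on the cylinder (a straight line when the cylinder is unrolled). The constants a, b are determined by the endpoint conditions.
With endpoint conditions z(0) = -3 and z(2π) = 15: from z(0) = b we get b = -3, and a·2π + -3 = 15 gives a = 9/π, so
    z(θ) = (9/π) θ − 3.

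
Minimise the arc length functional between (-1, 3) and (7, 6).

Arc-length functional: J[y] = ∫ sqrt(1 + (y')^2) dx.
Lagrangian L = sqrt(1 + (y')^2) has no explicit y dependence, so ∂L/∂y = 0 and the Euler-Lagrange equation gives
    d/dx( y' / sqrt(1 + (y')^2) ) = 0  ⇒  y' / sqrt(1 + (y')^2) = const.
Hence y' is constant, so y(x) is affine.
Fitting the endpoints (-1, 3) and (7, 6):
    slope m = (6 − 3) / (7 − (-1)) = 3/8,
    intercept c = 3 − m·(-1) = 27/8.
Extremal: y(x) = (3/8) x + 27/8.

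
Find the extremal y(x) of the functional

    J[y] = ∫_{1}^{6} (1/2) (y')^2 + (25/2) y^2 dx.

The Lagrangian is L = (1/2) (y')^2 + (25/2) y^2.
Compute ∂L/∂y = 25y, ∂L/∂y' = y'.
The Euler-Lagrange equation d/dx(∂L/∂y') − ∂L/∂y = 0 reduces to
    y'' − 25 y = 0.
Its general solution is
    y(x) = A e^(5x) + B e^(−5x),
with A, B fixed by the endpoint conditions.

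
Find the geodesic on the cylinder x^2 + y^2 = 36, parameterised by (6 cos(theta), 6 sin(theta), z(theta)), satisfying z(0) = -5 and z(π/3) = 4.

Parameterise the cylinder of radius R = 6 as
    r(θ) = (6 cos θ, 6 sin θ, z(θ)).
The arc-length element is
    ds = sqrt(36 + (dz/dθ)^2) dθ,
so the Lagrangian is L = sqrt(36 + z'^2).
L depends on z' only, not on z or θ, so ∂L/∂z = 0 and
    ∂L/∂z' = z' / sqrt(36 + z'^2).
The Euler-Lagrange equation gives
    d/dθ( z' / sqrt(36 + z'^2) ) = 0,
so z' is constant. Integrating once:
    z(θ) = a θ + b,
a helix on the cylinder (a straight line when the cylinder is unrolled). The constants a, b are determined by the endpoint conditions.
With endpoint conditions z(0) = -5 and z(π/3) = 4: from z(0) = b we get b = -5, and a·π/3 + -5 = 4 gives a = 27/π, so
    z(θ) = (27/π) θ − 5.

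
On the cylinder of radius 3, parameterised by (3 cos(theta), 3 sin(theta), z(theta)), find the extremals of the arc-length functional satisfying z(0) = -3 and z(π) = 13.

Parameterise the cylinder of radius R = 3 as
    r(θ) = (3 cos θ, 3 sin θ, z(θ)).
The arc-length element is
    ds = sqrt(9 + (dz/dθ)^2) dθ,
so the Lagrangian is L = sqrt(9 + z'^2).
L depends on z' only, not on z or θ, so ∂L/∂z = 0 and
    ∂L/∂z' = z' / sqrt(9 + z'^2).
The Euler-Lagrange equation gives
    d/dθ( z' / sqrt(9 + z'^2) ) = 0,
so z' is constant. Integrating once:
    z(θ) = a θ + b,
a helix on the cylinder (a straight line when the cylinder is unrolled). The constants a, b are determined by the endpoint conditions.
With endpoint conditions z(0) = -3 and z(π) = 13: from z(0) = b we get b = -3, and a·π + -3 = 13 gives a = 16/π, so
    z(θ) = (16/π) θ − 3.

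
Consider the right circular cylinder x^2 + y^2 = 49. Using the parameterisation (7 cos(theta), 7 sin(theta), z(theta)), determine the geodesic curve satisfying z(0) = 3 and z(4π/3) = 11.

Parameterise the cylinder of radius R = 7 as
    r(θ) = (7 cos θ, 7 sin θ, z(θ)).
The arc-length element is
    ds = sqrt(49 + (dz/dθ)^2) dθ,
so the Lagrangian is L = sqrt(49 + z'^2).
L depends on z' only, not on z or θ, so ∂L/∂z = 0 and
    ∂L/∂z' = z' / sqrt(49 + z'^2).
The Euler-Lagrange equation gives
    d/dθ( z' / sqrt(49 + z'^2) ) = 0,
so z' is constant. Integrating once:
    z(θ) = a θ + b,
a helix on the cylinder (a straight line when the cylinder is unrolled). The constants a, b are determined by the endpoint conditions.
With endpoint conditions z(0) = 3 and z(4π/3) = 11: from z(0) = b we get b = 3, and a·4π/3 + 3 = 11 gives a = 6/π, so
    z(θ) = (6/π) θ + 3.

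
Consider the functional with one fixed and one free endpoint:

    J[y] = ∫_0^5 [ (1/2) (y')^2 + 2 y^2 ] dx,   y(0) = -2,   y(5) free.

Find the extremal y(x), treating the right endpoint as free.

The Lagrangian L = (1/2) (y')^2 + 2 y^2 gives
    ∂L/∂y = 4 y,   ∂L/∂y' = y'.
Euler-Lagrange: y'' − 4 y = 0.
With k = 2, the general solution is
    y(x) = A cosh(2 x) + B sinh(2 x).
Fixed left endpoint y(0) = -2 ⇒ A = -2.
The right endpoint x = 5 is free, so the natural (transversality) condition is ∂L/∂y' |_{x=5} = 0, i.e. y'(5) = 0.
Compute y'(x) = A k sinh(k x) + B k cosh(k x), so
    y'(5) = A k sinh(k·5) + B k cosh(k·5) = 0
    ⇒ B = −A tanh(k·5) = 2 tanh(2·5).
Therefore the extremal is
    y(x) = −2 cosh(2 x) + 2 tanh(2·5) sinh(2 x).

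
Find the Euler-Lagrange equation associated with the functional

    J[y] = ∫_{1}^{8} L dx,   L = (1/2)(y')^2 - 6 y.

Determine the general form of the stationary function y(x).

The Lagrangian is L = (1/2)(y')^2 - 6 y.
∂L/∂y = -6.
∂L/∂y' = y'.
The Euler-Lagrange equation d/dx(∂L/∂y') − ∂L/∂y = 0 becomes:
    y'' + 6 = 0
General solution: y(x) = -3 x^2 + A x + B, where A and B are arbitrary constants fixed by the endpoint conditions.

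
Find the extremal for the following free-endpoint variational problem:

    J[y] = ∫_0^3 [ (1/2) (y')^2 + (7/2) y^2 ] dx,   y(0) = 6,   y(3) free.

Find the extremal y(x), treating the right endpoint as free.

The Lagrangian L = (1/2) (y')^2 + (7/2) y^2 gives
    ∂L/∂y = 7 y,   ∂L/∂y' = y'.
Euler-Lagrange: y'' − 7 y = 0.
With k = sqrt(7), the general solution is
    y(x) = A cosh(sqrt(7) x) + B sinh(sqrt(7) x).
Fixed left endpoint y(0) = 6 ⇒ A = 6.
The right endpoint x = 3 is free, so the natural (transversality) condition is ∂L/∂y' |_{x=3} = 0, i.e. y'(3) = 0.
Compute y'(x) = A k sinh(k x) + B k cosh(k x), so
    y'(3) = A k sinh(k·3) + B k cosh(k·3) = 0
    ⇒ B = −A tanh(k·3) = − 6 tanh(sqrt(7)·3).
Therefore the extremal is
    y(x) = 6 cosh(sqrt(7) x) − 6 tanh(sqrt(7)·3) sinh(sqrt(7) x).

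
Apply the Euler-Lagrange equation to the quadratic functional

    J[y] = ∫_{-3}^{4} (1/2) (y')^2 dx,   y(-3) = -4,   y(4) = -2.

The Lagrangian is L = (1/2) (y')^2.
Compute ∂L/∂y = 0, ∂L/∂y' = y'.
The Euler-Lagrange equation d/dx(∂L/∂y') − ∂L/∂y = 0 reduces to
    y'' = 0.
Its general solution is
    y(x) = A x + B,
with A, B fixed by the endpoint conditions.
Applying the endpoint conditions y(-3) = -4 and y(4) = -2: solve A·-3 + B = -4 and A·4 + B = -2. Subtracting gives A(4 − -3) = -2 − -4, so A = 2/7, and B = -4 − A·-3 = -22/7. Therefore
    y(x) = (2/7) x - 22/7.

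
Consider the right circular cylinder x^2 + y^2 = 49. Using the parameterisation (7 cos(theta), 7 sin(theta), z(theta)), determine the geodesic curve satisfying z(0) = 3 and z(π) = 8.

Parameterise the cylinder of radius R = 7 as
    r(θ) = (7 cos θ, 7 sin θ, z(θ)).
The arc-length element is
    ds = sqrt(49 + (dz/dθ)^2) dθ,
so the Lagrangian is L = sqrt(49 + z'^2).
L depends on z' only, not on z or θ, so ∂L/∂z = 0 and
    ∂L/∂z' = z' / sqrt(49 + z'^2).
The Euler-Lagrange equation gives
    d/dθ( z' / sqrt(49 + z'^2) ) = 0,
so z' is constant. Integrating once:
    z(θ) = a θ + b,
a helix on the cylinder (a straight line when the cylinder is unrolled). The constants a, b are determined by the endpoint conditions.
With endpoint conditions z(0) = 3 and z(π) = 8: from z(0) = b we get b = 3, and a·π + 3 = 8 gives a = 5/π, so
    z(θ) = (5/π) θ + 3.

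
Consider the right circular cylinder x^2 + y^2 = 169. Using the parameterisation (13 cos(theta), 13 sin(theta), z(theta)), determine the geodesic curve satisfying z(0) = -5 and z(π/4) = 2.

Parameterise the cylinder of radius R = 13 as
    r(θ) = (13 cos θ, 13 sin θ, z(θ)).
The arc-length element is
    ds = sqrt(169 + (dz/dθ)^2) dθ,
so the Lagrangian is L = sqrt(169 + z'^2).
L depends on z' only, not on z or θ, so ∂L/∂z = 0 and
    ∂L/∂z' = z' / sqrt(169 + z'^2).
The Euler-Lagrange equation gives
    d/dθ( z' / sqrt(169 + z'^2) ) = 0,
so z' is constant. Integrating once:
    z(θ) = a θ + b,
a helix on the cylinder (a straight line when the cylinder is unrolled). The constants a, b are determined by the endpoint conditions.
With endpoint conditions z(0) = -5 and z(π/4) = 2: from z(0) = b we get b = -5, and a·π/4 + -5 = 2 gives a = 28/π, so
    z(θ) = (28/π) θ − 5.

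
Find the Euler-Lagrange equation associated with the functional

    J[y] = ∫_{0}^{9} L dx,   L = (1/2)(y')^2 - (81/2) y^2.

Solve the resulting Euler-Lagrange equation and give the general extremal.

The Lagrangian is L = (1/2)(y')^2 - (81/2) y^2.
∂L/∂y = -81y.
∂L/∂y' = y'.
The Euler-Lagrange equation d/dx(∂L/∂y') − ∂L/∂y = 0 becomes:
    y'' + 81 y = 0
General solution: y(x) = A sin(9x) + B cos(9x), where A and B are arbitrary constants fixed by the endpoint conditions.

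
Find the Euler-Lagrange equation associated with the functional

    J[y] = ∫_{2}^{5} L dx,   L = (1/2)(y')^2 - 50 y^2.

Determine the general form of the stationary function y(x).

The Lagrangian is L = (1/2)(y')^2 - 50 y^2.
∂L/∂y = -100y.
∂L/∂y' = y'.
The Euler-Lagrange equation d/dx(∂L/∂y') − ∂L/∂y = 0 becomes:
    y'' + 100 y = 0
General solution: y(x) = A sin(10x) + B cos(10x), where A and B are arbitrary constants fixed by the endpoint conditions.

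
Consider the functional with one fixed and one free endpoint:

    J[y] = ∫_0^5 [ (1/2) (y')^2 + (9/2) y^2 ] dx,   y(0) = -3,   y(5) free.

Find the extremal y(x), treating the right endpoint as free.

The Lagrangian L = (1/2) (y')^2 + (9/2) y^2 gives
    ∂L/∂y = 9 y,   ∂L/∂y' = y'.
Euler-Lagrange: y'' − 9 y = 0.
With k = 3, the general solution is
    y(x) = A cosh(3 x) + B sinh(3 x).
Fixed left endpoint y(0) = -3 ⇒ A = -3.
The right endpoint x = 5 is free, so the natural (transversality) condition is ∂L/∂y' |_{x=5} = 0, i.e. y'(5) = 0.
Compute y'(x) = A k sinh(k x) + B k cosh(k x), so
    y'(5) = A k sinh(k·5) + B k cosh(k·5) = 0
    ⇒ B = −A tanh(k·5) = 3 tanh(3·5).
Therefore the extremal is
    y(x) = −3 cosh(3 x) + 3 tanh(3·5) sinh(3 x).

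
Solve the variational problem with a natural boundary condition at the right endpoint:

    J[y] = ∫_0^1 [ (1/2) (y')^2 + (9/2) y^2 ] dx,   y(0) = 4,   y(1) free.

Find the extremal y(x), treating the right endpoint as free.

The Lagrangian L = (1/2) (y')^2 + (9/2) y^2 gives
    ∂L/∂y = 9 y,   ∂L/∂y' = y'.
Euler-Lagrange: y'' − 9 y = 0.
With k = 3, the general solution is
    y(x) = A cosh(3 x) + B sinh(3 x).
Fixed left endpoint y(0) = 4 ⇒ A = 4.
The right endpoint x = 1 is free, so the natural (transversality) condition is ∂L/∂y' |_{x=1} = 0, i.e. y'(1) = 0.
Compute y'(x) = A k sinh(k x) + B k cosh(k x), so
    y'(1) = A k sinh(k·1) + B k cosh(k·1) = 0
    ⇒ B = −A tanh(k·1) = − 4 tanh(3·1).
Therefore the extremal is
    y(x) = 4 cosh(3 x) − 4 tanh(3·1) sinh(3 x).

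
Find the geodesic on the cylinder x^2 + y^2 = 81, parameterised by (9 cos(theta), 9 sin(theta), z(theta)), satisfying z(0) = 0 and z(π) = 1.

Parameterise the cylinder of radius R = 9 as
    r(θ) = (9 cos θ, 9 sin θ, z(θ)).
The arc-length element is
    ds = sqrt(81 + (dz/dθ)^2) dθ,
so the Lagrangian is L = sqrt(81 + z'^2).
L depends on z' only, not on z or θ, so ∂L/∂z = 0 and
    ∂L/∂z' = z' / sqrt(81 + z'^2).
The Euler-Lagrange equation gives
    d/dθ( z' / sqrt(81 + z'^2) ) = 0,
so z' is constant. Integrating once:
    z(θ) = a θ + b,
a helix on the cylinder (a straight line when the cylinder is unrolled). The constants a, b are determined by the endpoint conditions.
With endpoint conditions z(0) = 0 and z(π) = 1: from z(0) = b we get b = 0, and a·π + 0 = 1 gives a = 1/π, so
    z(θ) = (1/π) θ.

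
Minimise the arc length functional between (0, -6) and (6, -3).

Arc-length functional: J[y] = ∫ sqrt(1 + (y')^2) dx.
Lagrangian L = sqrt(1 + (y')^2) has no explicit y dependence, so ∂L/∂y = 0 and the Euler-Lagrange equation gives
    d/dx( y' / sqrt(1 + (y')^2) ) = 0  ⇒  y' / sqrt(1 + (y')^2) = const.
Hence y' is constant, so y(x) is affine.
Fitting the endpoints (0, -6) and (6, -3):
    slope m = ((-3) − (-6)) / (6 − 0) = 1/2,
    intercept c = (-6) − m·0 = -6.
Extremal: y(x) = (1/2) x - 6.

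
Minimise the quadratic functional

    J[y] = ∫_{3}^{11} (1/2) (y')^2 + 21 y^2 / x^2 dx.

The Lagrangian is L = (1/2) (y')^2 + 21 y^2 / x^2.
Compute ∂L/∂y = 42y/x^2, ∂L/∂y' = y'.
The Euler-Lagrange equation d/dx(∂L/∂y') − ∂L/∂y = 0 reduces to
    y'' − 42/x^2 · y = 0  (x > 0).
Its general solution is
    y(x) = A x^7 + B x^(-6),
with A, B fixed by the endpoint conditions.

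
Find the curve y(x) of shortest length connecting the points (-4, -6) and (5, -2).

Arc-length functional: J[y] = ∫ sqrt(1 + (y')^2) dx.
Lagrangian L = sqrt(1 + (y')^2) has no explicit y dependence, so ∂L/∂y = 0 and the Euler-Lagrange equation gives
    d/dx( y' / sqrt(1 + (y')^2) ) = 0  ⇒  y' / sqrt(1 + (y')^2) = const.
Hence y' is constant, so y(x) is affine.
Fitting the endpoints (-4, -6) and (5, -2):
    slope m = ((-2) − (-6)) / (5 − (-4)) = 4/9,
    intercept c = (-6) − m·(-4) = -38/9.
Extremal: y(x) = (4/9) x - 38/9.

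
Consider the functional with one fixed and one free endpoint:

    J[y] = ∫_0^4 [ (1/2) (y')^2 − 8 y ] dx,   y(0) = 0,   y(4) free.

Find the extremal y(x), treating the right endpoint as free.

The Lagrangian L = (1/2) (y')^2 − 8 y gives
    ∂L/∂y = −8,   ∂L/∂y' = y'.
Euler-Lagrange: d/dx(y') − (−8) = 0, i.e. y'' + 8 = 0, so
    y(x) = −(8/2) x^2 + C1 x + C2.
Fixed left endpoint y(0) = 0 ⇒ C2 = 0.
The right endpoint x = 4 is free, so the natural (transversality) condition is ∂L/∂y' |_{x=4} = 0, i.e. y'(4) = 0.
Compute y'(x) = −8 x + C1, so y'(4) = −32 + C1 = 0 ⇒ C1 = 32.
Therefore the extremal is
    y(x) = −4 x^2 + 32 x.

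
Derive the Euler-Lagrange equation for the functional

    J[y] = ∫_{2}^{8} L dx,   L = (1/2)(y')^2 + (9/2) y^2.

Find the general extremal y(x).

The Lagrangian is L = (1/2)(y')^2 + (9/2) y^2.
∂L/∂y = 9y.
∂L/∂y' = y'.
The Euler-Lagrange equation d/dx(∂L/∂y') − ∂L/∂y = 0 becomes:
    y'' - 9 y = 0
General solution: y(x) = A e^(3x) + B e^(-3x), where A and B are arbitrary constants fixed by the endpoint conditions.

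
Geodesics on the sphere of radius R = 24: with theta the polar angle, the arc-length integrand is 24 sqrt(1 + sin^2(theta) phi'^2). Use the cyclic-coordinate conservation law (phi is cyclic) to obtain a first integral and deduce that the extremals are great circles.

On the sphere of radius R = 24 with spherical coordinates (θ, φ), the induced metric is
    ds^2 = 576(dθ^2 + sin^2(θ) dφ^2).
Parameterise by θ; the arc-length functional is
    J[φ] = ∫ 24 sqrt(1 + sin^2(θ) (dφ/dθ)^2) dθ,
so L = 24 sqrt(1 + sin^2(θ) φ'^2). Compute
    ∂L/∂φ = 0  (L has no explicit φ dependence),
    ∂L/∂φ' = 24 sin^2(θ) φ' / sqrt(1 + sin^2(θ) φ'^2).
Since ∂L/∂φ = 0, the Euler-Lagrange equation
    d/dθ(∂L/∂φ') − ∂L/∂φ = 0
reduces to d/dθ(∂L/∂φ') = 0, i.e. the momentum conjugate to φ is conserved:
    24 sin^2(θ) φ' / sqrt(1 + sin^2(θ) φ'^2) = C.
The overall factor of 24 is constant, so dividing through gives Clairaut's relation sin^2(θ) φ' / sqrt(1 + sin^2(θ) φ'^2) = C' (with C' = C/24). Solving for φ' and integrating gives the great-circle family
    cot(θ) = A cos(φ − φ_0),
i.e. the intersection of the sphere with a plane through the origin. The two constants A and φ_0 (equivalently C and one phase) are fixed by the two endpoint conditions.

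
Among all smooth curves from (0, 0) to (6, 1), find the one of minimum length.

Arc-length functional: J[y] = ∫ sqrt(1 + (y')^2) dx.
Lagrangian L = sqrt(1 + (y')^2) has no explicit y dependence, so ∂L/∂y = 0 and the Euler-Lagrange equation gives
    d/dx( y' / sqrt(1 + (y')^2) ) = 0  ⇒  y' / sqrt(1 + (y')^2) = const.
Hence y' is constant, so y(x) is affine.
Fitting the endpoints (0, 0) and (6, 1):
    slope m = (1 − 0) / (6 − 0) = 1/6,
    intercept c = 0 − m·0 = 0.
Extremal: y(x) = (1/6) x.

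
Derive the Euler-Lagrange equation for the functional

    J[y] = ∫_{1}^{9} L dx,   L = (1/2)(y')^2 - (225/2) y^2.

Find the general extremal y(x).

The Lagrangian is L = (1/2)(y')^2 - (225/2) y^2.
∂L/∂y = -225y.
∂L/∂y' = y'.
The Euler-Lagrange equation d/dx(∂L/∂y') − ∂L/∂y = 0 becomes:
    y'' + 225 y = 0
General solution: y(x) = A sin(15x) + B cos(15x), where A and B are arbitrary constants fixed by the endpoint conditions.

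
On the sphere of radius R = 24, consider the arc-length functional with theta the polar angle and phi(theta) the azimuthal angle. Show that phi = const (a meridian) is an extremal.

On the sphere of radius R = 24 with spherical coordinates (θ, φ), the induced metric is
    ds^2 = 576(dθ^2 + sin^2(θ) dφ^2).
Using θ as the parameter, the arc-length functional becomes
    J[φ] = ∫ 24 sqrt(1 + sin^2(θ) (dφ/dθ)^2) dθ.
So L = 24 sqrt(1 + sin^2(θ) φ'^2). Compute
    ∂L/∂φ = 0  (L has no explicit φ dependence),
    ∂L/∂φ' = 24 sin^2(θ) φ' / sqrt(1 + sin^2(θ) φ'^2).
For the candidate φ(θ) = c (constant), φ' = 0, so ∂L/∂φ' evaluated along the candidate vanishes, and ∂L/∂φ is identically zero. Hence
    d/dθ(∂L/∂φ') − ∂L/∂φ = 0
is satisfied. Therefore meridians φ = const are extremals of arc length — they are geodesics on the sphere.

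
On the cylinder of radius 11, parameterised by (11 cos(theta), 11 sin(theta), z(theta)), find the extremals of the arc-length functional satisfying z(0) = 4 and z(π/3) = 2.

Parameterise the cylinder of radius R = 11 as
    r(θ) = (11 cos θ, 11 sin θ, z(θ)).
The arc-length element is
    ds = sqrt(121 + (dz/dθ)^2) dθ,
so the Lagrangian is L = sqrt(121 + z'^2).
L depends on z' only, not on z or θ, so ∂L/∂z = 0 and
    ∂L/∂z' = z' / sqrt(121 + z'^2).
The Euler-Lagrange equation gives
    d/dθ( z' / sqrt(121 + z'^2) ) = 0,
so z' is constant. Integrating once:
    z(θ) = a θ + b,
a helix on the cylinder (a straight line when the cylinder is unrolled). The constants a, b are determined by the endpoint conditions.
With endpoint conditions z(0) = 4 and z(π/3) = 2: from z(0) = b we get b = 4, and a·π/3 + 4 = 2 gives a = -6/π, so
    z(θ) = (-6/π) θ + 4.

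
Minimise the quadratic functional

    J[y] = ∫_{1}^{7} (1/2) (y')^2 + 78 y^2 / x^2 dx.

The Lagrangian is L = (1/2) (y')^2 + 78 y^2 / x^2.
Compute ∂L/∂y = 156y/x^2, ∂L/∂y' = y'.
The Euler-Lagrange equation d/dx(∂L/∂y') − ∂L/∂y = 0 reduces to
    y'' − 156/x^2 · y = 0  (x > 0).
Its general solution is
    y(x) = A x^13 + B x^(-12),
with A, B fixed by the endpoint conditions.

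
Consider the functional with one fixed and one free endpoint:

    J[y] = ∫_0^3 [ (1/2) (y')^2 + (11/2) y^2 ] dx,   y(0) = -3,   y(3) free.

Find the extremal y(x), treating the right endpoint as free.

The Lagrangian L = (1/2) (y')^2 + (11/2) y^2 gives
    ∂L/∂y = 11 y,   ∂L/∂y' = y'.
Euler-Lagrange: y'' − 11 y = 0.
With k = sqrt(11), the general solution is
    y(x) = A cosh(sqrt(11) x) + B sinh(sqrt(11) x).
Fixed left endpoint y(0) = -3 ⇒ A = -3.
The right endpoint x = 3 is free, so the natural (transversality) condition is ∂L/∂y' |_{x=3} = 0, i.e. y'(3) = 0.
Compute y'(x) = A k sinh(k x) + B k cosh(k x), so
    y'(3) = A k sinh(k·3) + B k cosh(k·3) = 0
    ⇒ B = −A tanh(k·3) = 3 tanh(sqrt(11)·3).
Therefore the extremal is
    y(x) = −3 cosh(sqrt(11) x) + 3 tanh(sqrt(11)·3) sinh(sqrt(11) x).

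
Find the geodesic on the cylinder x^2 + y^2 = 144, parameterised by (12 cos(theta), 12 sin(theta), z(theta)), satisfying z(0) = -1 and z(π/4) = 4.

Parameterise the cylinder of radius R = 12 as
    r(θ) = (12 cos θ, 12 sin θ, z(θ)).
The arc-length element is
    ds = sqrt(144 + (dz/dθ)^2) dθ,
so the Lagrangian is L = sqrt(144 + z'^2).
L depends on z' only, not on z or θ, so ∂L/∂z = 0 and
    ∂L/∂z' = z' / sqrt(144 + z'^2).
The Euler-Lagrange equation gives
    d/dθ( z' / sqrt(144 + z'^2) ) = 0,
so z' is constant. Integrating once:
    z(θ) = a θ + b,
a helix on the cylinder (a straight line when the cylinder is unrolled). The constants a, b are determined by the endpoint conditions.
With endpoint conditions z(0) = -1 and z(π/4) = 4: from z(0) = b we get b = -1, and a·π/4 + -1 = 4 gives a = 20/π, so
    z(θ) = (20/π) θ − 1.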